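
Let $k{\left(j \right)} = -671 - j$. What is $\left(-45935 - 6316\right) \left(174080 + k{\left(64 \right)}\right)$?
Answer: $-9057449595$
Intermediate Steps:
$\left(-45935 - 6316\right) \left(174080 + k{\left(64 \right)}\right) = \left(-45935 - 6316\right) \left(174080 - 735\right) = - 52251 \left(174080 - 735\right) = \left(-52251\right) 173345 = -9057449595$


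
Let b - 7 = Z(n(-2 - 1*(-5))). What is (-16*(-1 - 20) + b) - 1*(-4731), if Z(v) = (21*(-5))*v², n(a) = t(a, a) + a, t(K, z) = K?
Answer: 1294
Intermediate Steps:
n(a) = 2*a (n(a) = a + a = 2*a)
Z(v) = -105*v²
b = -3773 (b = 7 - 105*4*(-2 - 1*(-5))² = 7 - 105*4*(-2 + 5)² = 7 - 105*(2*3)² = 7 - 105*6² = 7 - 105*36 = 7 - 3780 = -3773)
(-16*(-1 - 20) + b) - 1*(-4731) = (-16*(-1 - 20) - 3773) - 1*(-4731) = (-16*(-21) - 3773) + 4731 = (336 - 3773) + 4731 = -3437 + 4731 = 1294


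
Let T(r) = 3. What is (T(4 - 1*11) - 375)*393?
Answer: -146196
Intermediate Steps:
(T(4 - 1*11) - 375)*393 = (3 - 375)*393 = -372*393 = -146196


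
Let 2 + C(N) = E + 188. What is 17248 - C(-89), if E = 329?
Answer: 16733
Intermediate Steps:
C(N) = 515 (C(N) = -2 + (329 + 188) = -2 + 517 = 515)
17248 - C(-89) = 17248 - 1*515 = 17248 - 515 = 16733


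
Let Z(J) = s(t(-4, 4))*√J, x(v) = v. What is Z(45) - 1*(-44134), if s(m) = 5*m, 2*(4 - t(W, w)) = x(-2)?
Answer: 44134 + 75*√5 ≈ 44302.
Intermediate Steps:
t(W, w) = 5 (t(W, w) = 4 - ½*(-2) = 4 + 1 = 5)
Z(J) = 25*√J (Z(J) = (5*5)*√J = 25*√J)
Z(45) - 1*(-44134) = 25*√45 - 1*(-44134) = 25*(3*√5) + 44134 = 75*√5 + 44134 = 44134 + 75*√5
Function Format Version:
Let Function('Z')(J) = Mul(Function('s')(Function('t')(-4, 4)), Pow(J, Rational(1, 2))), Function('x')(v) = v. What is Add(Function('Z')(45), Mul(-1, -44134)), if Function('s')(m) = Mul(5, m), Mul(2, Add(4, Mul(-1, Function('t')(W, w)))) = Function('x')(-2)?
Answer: Add(44134, Mul(75, Pow(5, Rational(1, 2)))) ≈ 44302.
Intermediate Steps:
Function('t')(W, w) = 5 (Function('t')(W, w) = Add(4, Mul(Rational(-1, 2), -2)) = Add(4, 1) = 5)
Function('Z')(J) = Mul(25, Pow(J, Rational(1, 2))) (Function('Z')(J) = Mul(Mul(5, 5), Pow(J, Rational(1, 2))) = Mul(25, Pow(J, Rational(1, 2))))
Add(Function('Z')(45), Mul(-1, -44134)) = Add(Mul(25, Pow(45, Rational(1, 2))), Mul(-1, -44134)) = Add(Mul(25, Mul(3, Pow(5, Rational(1, 2)))), 44134) = Add(Mul(75, Pow(5, Rational(1, 2))), 44134) = Add(44134, Mul(75, Pow(5, Rational(1, 2))))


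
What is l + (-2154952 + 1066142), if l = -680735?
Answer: -1769545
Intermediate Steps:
l + (-2154952 + 1066142) = -680735 + (-2154952 + 1066142) = -680735 - 1088810 = -1769545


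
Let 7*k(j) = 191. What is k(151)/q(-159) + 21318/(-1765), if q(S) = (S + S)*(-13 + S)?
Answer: -8161728181/675769080 ≈ -12.078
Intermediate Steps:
k(j) = 191/7 (k(j) = (⅐)*191 = 191/7)
q(S) = 2*S*(-13 + S) (q(S) = (2*S)*(-13 + S) = 2*S*(-13 + S))
k(151)/q(-159) + 21318/(-1765) = 191/(7*((2*(-159)*(-13 - 159)))) + 21318/(-1765) = 191/(7*((2*(-159)*(-172)))) + 21318*(-1/1765) = (191/7)/54696 - 21318/1765 = (191/7)*(1/54696) - 21318/1765 = 191/382872 - 21318/1765 = -8161728181/675769080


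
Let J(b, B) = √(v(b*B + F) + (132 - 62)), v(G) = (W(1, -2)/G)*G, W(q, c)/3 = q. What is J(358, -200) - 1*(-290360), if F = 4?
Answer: 290360 + √73 ≈ 2.9037e+5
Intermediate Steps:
W(q, c) = 3*q
v(G) = 3 (v(G) = ((3*1)/G)*G = (3/G)*G = 3)
J(b, B) = √73 (J(b, B) = √(3 + (132 - 62)) = √(3 + 70) = √73)
J(358, -200) - 1*(-290360) = √73 - 1*(-290360) = √73 + 290360 = 290360 + √73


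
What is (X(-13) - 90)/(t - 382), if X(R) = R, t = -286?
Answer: 103/668 ≈ 0.15419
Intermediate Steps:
(X(-13) - 90)/(t - 382) = (-13 - 90)/(-286 - 382) = -103/(-668) = -103*(-1/668) = 103/668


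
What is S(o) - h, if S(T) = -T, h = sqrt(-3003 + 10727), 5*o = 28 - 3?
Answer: -5 - 2*sqrt(1931) ≈ -92.886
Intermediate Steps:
o = 5 (o = (28 - 3)/5 = (1/5)*25 = 5)
h = 2*sqrt(1931) (h = sqrt(7724) = 2*sqrt(1931) ≈ 87.886)
S(o) - h = -1*5 - 2*sqrt(1931) = -5 - 2*sqrt(1931)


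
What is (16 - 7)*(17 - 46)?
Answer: -261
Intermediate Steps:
(16 - 7)*(17 - 46) = 9*(-29) = -261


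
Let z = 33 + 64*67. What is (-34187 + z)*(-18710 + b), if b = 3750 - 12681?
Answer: 825526106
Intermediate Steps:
b = -8931
z = 4321 (z = 33 + 4288 = 4321)
(-34187 + z)*(-18710 + b) = (-34187 + 4321)*(-18710 - 8931) = -29866*(-27641) = 825526106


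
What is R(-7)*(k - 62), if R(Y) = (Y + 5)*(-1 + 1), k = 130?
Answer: 0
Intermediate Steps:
R(Y) = 0 (R(Y) = (5 + Y)*0 = 0)
R(-7)*(k - 62) = 0*(130 - 62) = 0*68 = 0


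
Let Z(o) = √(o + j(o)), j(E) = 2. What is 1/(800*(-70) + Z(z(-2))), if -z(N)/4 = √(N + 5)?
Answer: -1/(56000 - √(2 - 4*√3)) ≈ -1.7857e-5 - 7.0789e-10*I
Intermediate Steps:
z(N) = -4*√(5 + N) (z(N) = -4*√(N + 5) = -4*√(5 + N))
Z(o) = √(2 + o) (Z(o) = √(o + 2) = √(2 + o))
1/(800*(-70) + Z(z(-2))) = 1/(800*(-70) + √(2 - 4*√(5 - 2))) = 1/(-56000 + √(2 - 4*√3))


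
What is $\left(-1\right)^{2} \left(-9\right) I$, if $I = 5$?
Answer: $-45$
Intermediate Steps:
$\left(-1\right)^{2} \left(-9\right) I = \left(-1\right)^{2} \left(-9\right) 5 = 1 \left(-9\right) 5 = \left(-9\right) 5 = -45$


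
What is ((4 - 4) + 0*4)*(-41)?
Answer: 0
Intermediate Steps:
((4 - 4) + 0*4)*(-41) = (0 + 0)*(-41) = 0*(-41) = 0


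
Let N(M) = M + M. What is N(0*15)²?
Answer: 0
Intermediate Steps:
N(M) = 2*M
N(0*15)² = (2*(0*15))² = (2*0)² = 0² = 0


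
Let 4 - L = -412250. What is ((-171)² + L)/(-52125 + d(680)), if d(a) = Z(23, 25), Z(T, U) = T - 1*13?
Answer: -88299/10423 ≈ -8.4716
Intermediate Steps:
Z(T, U) = -13 + T (Z(T, U) = T - 13 = -13 + T)
d(a) = 10 (d(a) = -13 + 23 = 10)
L = 412254 (L = 4 - 1*(-412250) = 4 + 412250 = 412254)
((-171)² + L)/(-52125 + d(680)) = ((-171)² + 412254)/(-52125 + 10) = (29241 + 412254)/(-52115) = 441495*(-1/52115) = -88299/10423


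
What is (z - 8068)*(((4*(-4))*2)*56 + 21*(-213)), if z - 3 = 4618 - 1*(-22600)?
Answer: -119993545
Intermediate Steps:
z = 27221 (z = 3 + (4618 - 1*(-22600)) = 3 + (4618 + 22600) = 3 + 27218 = 27221)
(z - 8068)*(((4*(-4))*2)*56 + 21*(-213)) = (27221 - 8068)*(((4*(-4))*2)*56 + 21*(-213)) = 19153*(-16*2*56 - 4473) = 19153*(-32*56 - 4473) = 19153*(-1792 - 4473) = 19153*(-6265) = -119993545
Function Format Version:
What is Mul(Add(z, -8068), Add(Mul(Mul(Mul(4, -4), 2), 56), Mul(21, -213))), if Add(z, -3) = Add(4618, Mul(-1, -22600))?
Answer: -119993545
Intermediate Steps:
z = 27221 (z = Add(3, Add(4618, Mul(-1, -22600))) = Add(3, Add(4618, 22600)) = Add(3, 27218) = 27221)
Mul(Add(z, -8068), Add(Mul(Mul(Mul(4, -4), 2), 56), Mul(21, -213))) = Mul(Add(27221, -8068), Add(Mul(Mul(Mul(4, -4), 2), 56), Mul(21, -213))) = Mul(19153, Add(Mul(Mul(-16, 2), 56), -4473)) = Mul(19153, Add(Mul(-32, 56), -4473)) = Mul(19153, Add(-1792, -4473)) = Mul(19153, -6265) = -119993545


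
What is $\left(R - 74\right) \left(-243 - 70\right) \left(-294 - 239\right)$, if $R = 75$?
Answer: $166829$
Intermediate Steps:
$\left(R - 74\right) \left(-243 - 70\right) \left(-294 - 239\right) = \left(75 - 74\right) \left(-243 - 70\right) \left(-294 - 239\right) = 1 \left(-313\right) \left(-533\right) = \left(-313\right) \left(-533\right) = 166829$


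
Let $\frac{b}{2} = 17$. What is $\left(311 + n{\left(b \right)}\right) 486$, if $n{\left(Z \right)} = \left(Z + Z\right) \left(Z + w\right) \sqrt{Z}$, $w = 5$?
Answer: $151146 + 1288872 \sqrt{34} \approx 7.6665 \cdot 10^{6}$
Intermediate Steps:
$b = 34$ ($b = 2 \cdot 17 = 34$)
$n{\left(Z \right)} = 2 Z^{\frac{3}{2}} \left(5 + Z\right)$ ($n{\left(Z \right)} = \left(Z + Z\right) \left(Z + 5\right) \sqrt{Z} = 2 Z \left(5 + Z\right) \sqrt{Z} = 2 Z^{\frac{3}{2}} \left(5 + Z\right)$)
$\left(311 + n{\left(b \right)}\right) 486 = \left(311 + 2 \cdot 34^{\frac{3}{2}} \left(5 + 34\right)\right) 486 = \left(311 + 2 \cdot 34 \sqrt{34} \cdot 39\right) 486 = \left(311 + 2652 \sqrt{34}\right) 486 = 151146 + 1288872 \sqrt{34}$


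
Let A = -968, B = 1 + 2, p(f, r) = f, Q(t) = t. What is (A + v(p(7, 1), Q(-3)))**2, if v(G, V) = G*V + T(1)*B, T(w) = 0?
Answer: 978121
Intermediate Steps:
B = 3
v(G, V) = G*V (v(G, V) = G*V + 0*3 = G*V + 0 = G*V)
(A + v(p(7, 1), Q(-3)))**2 = (-968 + 7*(-3))**2 = (-968 - 21)**2 = (-989)**2 = 978121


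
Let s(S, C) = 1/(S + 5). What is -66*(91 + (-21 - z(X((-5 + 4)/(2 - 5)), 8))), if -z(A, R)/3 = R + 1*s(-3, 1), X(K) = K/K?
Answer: -6303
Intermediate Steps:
X(K) = 1
s(S, C) = 1/(5 + S)
z(A, R) = -3/2 - 3*R (z(A, R) = -3*(R + 1/(5 - 3)) = -3*(R + 1/2) = -3*(R + 1*(½)) = -3*(R + ½) = -3*(½ + R) = -3/2 - 3*R)
-66*(91 + (-21 - z(X((-5 + 4)/(2 - 5)), 8))) = -66*(91 + (-21 - (-3/2 - 3*8))) = -66*(91 + (-21 - (-3/2 - 24))) = -66*(91 + (-21 - 1*(-51/2))) = -66*(91 + (-21 + 51/2)) = -66*(91 + 9/2) = -66*191/2 = -6303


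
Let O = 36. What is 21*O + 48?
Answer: 804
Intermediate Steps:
21*O + 48 = 21*36 + 48 = 756 + 48 = 804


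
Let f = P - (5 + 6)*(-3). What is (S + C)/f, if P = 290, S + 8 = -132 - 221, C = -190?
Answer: -29/17 ≈ -1.7059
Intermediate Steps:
S = -361 (S = -8 + (-132 - 221) = -8 - 353 = -361)
f = 323 (f = 290 - (5 + 6)*(-3) = 290 - 11*(-3) = 290 - 1*(-33) = 290 + 33 = 323)
(S + C)/f = (-361 - 190)/323 = -551*1/323 = -29/17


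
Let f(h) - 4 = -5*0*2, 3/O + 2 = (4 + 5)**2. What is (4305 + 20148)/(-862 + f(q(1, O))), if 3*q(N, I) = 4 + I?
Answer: -57/2 ≈ -28.500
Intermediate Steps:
O = 3/79 (O = 3/(-2 + (4 + 5)**2) = 3/(-2 + 9**2) = 3/(-2 + 81) = 3/79 ≈ 0.037975)
q(N, I) = 4/3 + I/3 (q(N, I) = (4 + I)/3 = 4/3 + I/3)
f(h) = 4 (f(h) = 4 - 5*0*2 = 4 + 0*2 = 4 + 0 = 4)
(4305 + 20148)/(-862 + f(q(1, O))) = (4305 + 20148)/(-862 + 4) = 24453/(-858) = 24453*(-1/858) = -57/2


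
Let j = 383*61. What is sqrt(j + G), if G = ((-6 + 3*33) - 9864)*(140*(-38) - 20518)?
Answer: sqrt(252486461) ≈ 15890.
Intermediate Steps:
j = 23363
G = 252463098 (G = ((-6 + 99) - 9864)*(-5320 - 20518) = (93 - 9864)*(-25838) = -9771*(-25838) = 252463098)
sqrt(j + G) = sqrt(23363 + 252463098) = sqrt(252486461)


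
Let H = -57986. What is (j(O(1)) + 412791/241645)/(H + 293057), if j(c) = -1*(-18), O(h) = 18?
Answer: 1587467/18934577265 ≈ 8.3840e-5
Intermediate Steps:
j(c) = 18
(j(O(1)) + 412791/241645)/(H + 293057) = (18 + 412791/241645)/(-57986 + 293057) = (18 + 412791*(1/241645))/235071 = (18 + 412791/241645)*(1/235071) = (4762401/241645)*(1/235071) = 1587467/18934577265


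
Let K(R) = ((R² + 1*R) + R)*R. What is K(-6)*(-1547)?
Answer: 222768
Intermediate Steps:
K(R) = R*(R² + 2*R) (K(R) = ((R² + R) + R)*R = ((R + R²) + R)*R = (R² + 2*R)*R = R*(R² + 2*R))
K(-6)*(-1547) = ((-6)²*(2 - 6))*(-1547) = (36*(-4))*(-1547) = -144*(-1547) = 222768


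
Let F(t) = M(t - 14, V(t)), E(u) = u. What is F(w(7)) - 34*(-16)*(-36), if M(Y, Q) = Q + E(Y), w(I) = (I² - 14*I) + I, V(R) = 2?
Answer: -19638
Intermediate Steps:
w(I) = I² - 13*I
M(Y, Q) = Q + Y
F(t) = -12 + t (F(t) = 2 + (t - 14) = 2 + (-14 + t) = -12 + t)
F(w(7)) - 34*(-16)*(-36) = (-12 + 7*(-13 + 7)) - 34*(-16)*(-36) = (-12 + 7*(-6)) + 544*(-36) = (-12 - 42) - 19584 = -54 - 19584 = -19638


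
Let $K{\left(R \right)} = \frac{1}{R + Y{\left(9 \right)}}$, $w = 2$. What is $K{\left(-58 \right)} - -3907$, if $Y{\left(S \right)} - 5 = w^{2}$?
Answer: $\frac{191442}{49} \approx 3907.0$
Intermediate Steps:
$Y{\left(S \right)} = 9$ ($Y{\left(S \right)} = 5 + 2^{2} = 5 + 4 = 9$)
$K{\left(R \right)} = \frac{1}{9 + R}$ ($K{\left(R \right)} = \frac{1}{R + 9} = \frac{1}{9 + R}$)
$K{\left(-58 \right)} - -3907 = \frac{1}{9 - 58} - -3907 = \frac{1}{-49} + 3907 = - \frac{1}{49} + 3907 = \frac{191442}{49}$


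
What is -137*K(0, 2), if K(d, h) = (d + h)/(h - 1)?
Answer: -274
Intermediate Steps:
K(d, h) = (d + h)/(-1 + h)
-137*K(0, 2) = -137*(0 + 2)/(-1 + 2) = -137*2/1 = -137*2 = -274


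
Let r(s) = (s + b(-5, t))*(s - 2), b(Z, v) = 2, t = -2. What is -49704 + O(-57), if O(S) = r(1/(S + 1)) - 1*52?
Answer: -156047359/3136 ≈ -49760.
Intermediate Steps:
r(s) = (-2 + s)*(2 + s) (r(s) = (s + 2)*(s - 2) = (2 + s)*(-2 + s) = (-2 + s)*(2 + s))
O(S) = -56 + (1 + S)⁻² (O(S) = (-4 + (1/(S + 1))²) - 1*52 = (-4 + (1/(1 + S))²) - 52 = (-4 + (1 + S)⁻²) - 52 = -56 + (1 + S)⁻²)
-49704 + O(-57) = -49704 + (-56 + (1 - 57)⁻²) = -49704 + (-56 + (-56)⁻²) = -49704 + (-56 + 1/3136) = -49704 - 175615/3136 = -156047359/3136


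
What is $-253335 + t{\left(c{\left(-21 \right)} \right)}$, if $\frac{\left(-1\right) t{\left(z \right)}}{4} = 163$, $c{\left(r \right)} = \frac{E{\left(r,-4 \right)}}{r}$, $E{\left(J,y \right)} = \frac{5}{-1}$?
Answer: $-253987$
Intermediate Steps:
$E{\left(J,y \right)} = -5$ ($E{\left(J,y \right)} = 5 \left(-1\right) = -5$)
$c{\left(r \right)} = - \frac{5}{r}$
$t{\left(z \right)} = -652$ ($t{\left(z \right)} = \left(-4\right) 163 = -652$)
$-253335 + t{\left(c{\left(-21 \right)} \right)} = -253335 - 652 = -253987$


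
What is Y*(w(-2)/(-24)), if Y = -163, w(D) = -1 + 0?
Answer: -163/24 ≈ -6.7917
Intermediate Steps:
w(D) = -1
Y*(w(-2)/(-24)) = -(-163)/(-24) = -(-163)*(-1)/24 = -163*1/24 = -163/24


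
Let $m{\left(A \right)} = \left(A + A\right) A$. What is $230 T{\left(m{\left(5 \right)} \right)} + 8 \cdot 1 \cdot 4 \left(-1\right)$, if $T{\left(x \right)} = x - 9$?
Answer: $9398$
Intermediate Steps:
$m{\left(A \right)} = 2 A^{2}$ ($m{\left(A \right)} = 2 A A = 2 A^{2}$)
$T{\left(x \right)} = -9 + x$
$230 T{\left(m{\left(5 \right)} \right)} + 8 \cdot 1 \cdot 4 \left(-1\right) = 230 \left(-9 + 2 \cdot 5^{2}\right) + 8 \cdot 1 \cdot 4 \left(-1\right) = 230 \left(-9 + 2 \cdot 25\right) + 8 \cdot 4 \left(-1\right) = 230 \left(-9 + 50\right) + 32 \left(-1\right) = 230 \cdot 41 - 32 = 9430 - 32 = 9398$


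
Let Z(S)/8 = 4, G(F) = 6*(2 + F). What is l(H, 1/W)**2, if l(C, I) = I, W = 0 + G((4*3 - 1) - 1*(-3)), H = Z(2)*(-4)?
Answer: 1/9216 ≈ 0.00010851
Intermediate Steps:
G(F) = 12 + 6*F
Z(S) = 32 (Z(S) = 8*4 = 32)
H = -128 (H = 32*(-4) = -128)
W = 96 (W = 0 + (12 + 6*((4*3 - 1) - 1*(-3))) = 0 + (12 + 6*((12 - 1) + 3)) = 0 + (12 + 6*(11 + 3)) = 0 + (12 + 6*14) = 0 + (12 + 84) = 0 + 96 = 96)
l(H, 1/W)**2 = (1/96)**2 = 1/9216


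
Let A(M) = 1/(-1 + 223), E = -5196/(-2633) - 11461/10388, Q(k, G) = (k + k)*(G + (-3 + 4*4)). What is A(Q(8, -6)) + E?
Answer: 2655390887/3036028044 ≈ 0.87463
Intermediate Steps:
Q(k, G) = 2*k*(13 + G) (Q(k, G) = (2*k)*(G + (-3 + 16)) = (2*k)*(G + 13) = (2*k)*(13 + G) = 2*k*(13 + G))
E = 23799235/27351604 (E = -5196*(-1/2633) - 11461*1/10388 = 5196/2633 - 11461/10388 = 23799235/27351604 ≈ 0.87012)
A(M) = 1/222
A(Q(8, -6)) + E = 1/222 + 23799235/27351604 = 2655390887/3036028044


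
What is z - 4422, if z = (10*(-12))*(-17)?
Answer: -2382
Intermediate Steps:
z = 2040 (z = -120*(-17) = 2040)
z - 4422 = 2040 - 4422 = -2382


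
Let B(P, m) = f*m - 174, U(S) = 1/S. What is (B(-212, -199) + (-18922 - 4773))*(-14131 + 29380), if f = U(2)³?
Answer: -2914861599/8 ≈ -3.6436e+8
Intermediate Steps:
f = ⅛ (f = (1/2)³ = (½)³ = ⅛ ≈ 0.12500)
B(P, m) = -174 + m/8 (B(P, m) = m/8 - 174 = -174 + m/8)
(B(-212, -199) + (-18922 - 4773))*(-14131 + 29380) = ((-174 + (⅛)*(-199)) + (-18922 - 4773))*(-14131 + 29380) = ((-174 - 199/8) - 23695)*15249 = (-1591/8 - 23695)*15249 = -191151/8*15249 = -2914861599/8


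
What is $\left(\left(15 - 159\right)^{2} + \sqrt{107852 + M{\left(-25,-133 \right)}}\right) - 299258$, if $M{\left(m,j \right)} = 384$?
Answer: $-278522 + 2 \sqrt{27059} \approx -2.7819 \cdot 10^{5}$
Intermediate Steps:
$\left(\left(15 - 159\right)^{2} + \sqrt{107852 + M{\left(-25,-133 \right)}}\right) - 299258 = \left(\left(15 - 159\right)^{2} + \sqrt{107852 + 384}\right) - 299258 = \left(\left(-144\right)^{2} + \sqrt{108236}\right) - 299258 = \left(20736 + 2 \sqrt{27059}\right) - 299258 = -278522 + 2 \sqrt{27059}$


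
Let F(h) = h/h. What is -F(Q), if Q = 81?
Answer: -1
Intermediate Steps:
F(h) = 1
-F(Q) = -1*1 = -1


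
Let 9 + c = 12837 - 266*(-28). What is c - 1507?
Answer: 18769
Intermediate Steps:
c = 20276 (c = -9 + (12837 - 266*(-28)) = -9 + (12837 + 7448) = -9 + 20285 = 20276)
c - 1507 = 20276 - 1507 = 18769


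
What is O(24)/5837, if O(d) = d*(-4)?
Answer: -96/5837 ≈ -0.016447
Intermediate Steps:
O(d) = -4*d
O(24)/5837 = -4*24/5837 = -96*1/5837 = -96/5837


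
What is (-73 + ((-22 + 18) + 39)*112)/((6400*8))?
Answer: 3847/51200 ≈ 0.075137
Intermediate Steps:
(-73 + ((-22 + 18) + 39)*112)/((6400*8)) = (-73 + (-4 + 39)*112)/51200 = (-73 + 35*112)*(1/51200) = (-73 + 3920)*(1/51200) = 3847*(1/51200) = 3847/51200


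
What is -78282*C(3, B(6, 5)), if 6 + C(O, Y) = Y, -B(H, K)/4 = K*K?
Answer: 8297892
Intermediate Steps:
B(H, K) = -4*K² (B(H, K) = -4*K*K = -4*K²)
C(O, Y) = -6 + Y
-78282*C(3, B(6, 5)) = -78282*(-6 - 4*5²) = -78282*(-6 - 4*25) = -78282*(-6 - 100) = -78282*(-106) = 8297892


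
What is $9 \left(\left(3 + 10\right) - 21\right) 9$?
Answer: $-648$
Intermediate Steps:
$9 \left(\left(3 + 10\right) - 21\right) 9 = 9 \left(13 - 21\right) 9 = 9 \left(-8\right) 9 = \left(-72\right) 9 = -648$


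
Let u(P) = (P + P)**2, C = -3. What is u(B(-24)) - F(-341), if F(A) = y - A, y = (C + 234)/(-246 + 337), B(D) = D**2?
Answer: 17247886/13 ≈ 1.3268e+6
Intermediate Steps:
y = 33/13 (y = (-3 + 234)/(-246 + 337) = 231/91 = 231*(1/91) = 33/13 ≈ 2.5385)
u(P) = 4*P**2 (u(P) = (2*P)**2 = 4*P**2)
F(A) = 33/13 - A
u(B(-24)) - F(-341) = 4*((-24)**2)**2 - (33/13 - 1*(-341)) = 4*576**2 - (33/13 + 341) = 4*331776 - 1*4466/13 = 1327104 - 4466/13 = 17247886/13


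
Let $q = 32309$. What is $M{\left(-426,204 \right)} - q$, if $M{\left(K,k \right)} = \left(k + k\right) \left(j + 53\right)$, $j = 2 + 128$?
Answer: $42355$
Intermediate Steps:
$j = 130$
$M{\left(K,k \right)} = 366 k$ ($M{\left(K,k \right)} = \left(k + k\right) \left(130 + 53\right) = 2 k 183 = 366 k$)
$M{\left(-426,204 \right)} - q = 366 \cdot 204 - 32309 = 74664 - 32309 = 42355$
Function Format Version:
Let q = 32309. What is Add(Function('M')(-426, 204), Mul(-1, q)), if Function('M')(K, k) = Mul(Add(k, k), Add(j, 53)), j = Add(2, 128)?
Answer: 42355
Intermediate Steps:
j = 130
Function('M')(K, k) = Mul(366, k) (Function('M')(K, k) = Mul(Add(k, k), Add(130, 53)) = Mul(Mul(2, k), 183) = Mul(366, k))
Add(Function('M')(-426, 204), Mul(-1, q)) = Add(Mul(366, 204), Mul(-1, 32309)) = Add(74664, -32309) = 42355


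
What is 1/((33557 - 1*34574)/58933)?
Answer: -58933/1017 ≈ -57.948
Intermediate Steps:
1/((33557 - 1*34574)/58933) = 1/((33557 - 34574)*(1/58933)) = 1/(-1017*1/58933) = 1/(-1017/58933) = -58933/1017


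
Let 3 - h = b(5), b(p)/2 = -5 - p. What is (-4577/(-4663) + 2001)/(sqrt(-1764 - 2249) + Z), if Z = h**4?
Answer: 17893033540/2501124267657 - 63940*I*sqrt(4013)/2501124267657 ≈ 0.007154 - 1.6195e-6*I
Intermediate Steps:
b(p) = -10 - 2*p (b(p) = 2*(-5 - p) = -10 - 2*p)
h = 23 (h = 3 - (-10 - 2*5) = 3 - (-10 - 10) = 3 - 1*(-20) = 3 + 20 = 23)
Z = 279841 (Z = 23**4 = 279841)
(-4577/(-4663) + 2001)/(sqrt(-1764 - 2249) + Z) = (-4577/(-4663) + 2001)/(sqrt(-1764 - 2249) + 279841) = (-4577*(-1/4663) + 2001)/(sqrt(-4013) + 279841) = (4577/4663 + 2001)/(I*sqrt(4013) + 279841) = 9335240/(4663*(279841 + I*sqrt(4013)))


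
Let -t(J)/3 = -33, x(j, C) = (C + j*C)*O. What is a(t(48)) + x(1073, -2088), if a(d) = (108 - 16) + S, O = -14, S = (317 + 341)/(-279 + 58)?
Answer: 6938351802/221 ≈ 3.1395e+7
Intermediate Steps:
S = -658/221 (S = 658/(-221) = 658*(-1/221) = -658/221 ≈ -2.9774)
x(j, C) = -14*C - 14*C*j (x(j, C) = (C + j*C)*(-14) = (C + C*j)*(-14) = -14*C - 14*C*j)
t(J) = 99 (t(J) = -3*(-33) = 99)
a(d) = 19674/221 (a(d) = (108 - 16) - 658/221 = 92 - 658/221 = 19674/221)
a(t(48)) + x(1073, -2088) = 19674/221 - 14*(-2088)*(1 + 1073) = 19674/221 - 14*(-2088)*1074 = 19674/221 + 31395168 = 6938351802/221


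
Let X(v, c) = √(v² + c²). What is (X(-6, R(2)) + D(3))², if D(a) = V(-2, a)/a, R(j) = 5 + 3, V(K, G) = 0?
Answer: 100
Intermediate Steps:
R(j) = 8
X(v, c) = √(c² + v²)
D(a) = 0 (D(a) = 0/a = 0)
(X(-6, R(2)) + D(3))² = (√(8² + (-6)²) + 0)² = (√(64 + 36) + 0)² = (√100 + 0)² = (10 + 0)² = 10² = 100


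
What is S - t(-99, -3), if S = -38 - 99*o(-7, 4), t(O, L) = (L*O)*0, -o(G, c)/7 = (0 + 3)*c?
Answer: 8278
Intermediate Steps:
o(G, c) = -21*c (o(G, c) = -7*(0 + 3)*c = -21*c)
t(O, L) = 0
S = 8278 (S = -38 - (-2079)*4 = -38 - 99*(-84) = -38 + 8316 = 8278)
S - t(-99, -3) = 8278 - 1*0 = 8278 + 0 = 8278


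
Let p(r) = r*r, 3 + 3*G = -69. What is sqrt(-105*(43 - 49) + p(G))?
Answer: 3*sqrt(134) ≈ 34.728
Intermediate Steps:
G = -24 (G = -1 + (1/3)*(-69) = -1 - 23 = -24)
p(r) = r**2
sqrt(-105*(43 - 49) + p(G)) = sqrt(-105*(43 - 49) + (-24)**2) = sqrt(-105*(-6) + 576) = sqrt(630 + 576) = sqrt(1206) = 3*sqrt(134)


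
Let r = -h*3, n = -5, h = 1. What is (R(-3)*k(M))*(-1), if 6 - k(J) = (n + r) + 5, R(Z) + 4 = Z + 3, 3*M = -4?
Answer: 36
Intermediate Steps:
M = -4/3 (M = (1/3)*(-4) = -4/3 ≈ -1.3333)
r = -3 (r = -1*1*3 = -1*3 = -3)
R(Z) = -1 + Z (R(Z) = -4 + (Z + 3) = -4 + (3 + Z) = -1 + Z)
k(J) = 9 (k(J) = 6 - ((-5 - 3) + 5) = 6 - (-8 + 5) = 6 - 1*(-3) = 6 + 3 = 9)
(R(-3)*k(M))*(-1) = ((-1 - 3)*9)*(-1) = -4*9*(-1) = -36*(-1) = 36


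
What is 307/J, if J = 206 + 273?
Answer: 307/479 ≈ 0.64092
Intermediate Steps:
J = 479
307/J = 307/479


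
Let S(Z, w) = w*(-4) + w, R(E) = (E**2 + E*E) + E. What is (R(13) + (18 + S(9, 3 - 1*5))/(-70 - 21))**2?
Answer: 1018694889/8281 ≈ 1.2302e+5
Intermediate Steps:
R(E) = E + 2*E**2 (R(E) = (E**2 + E**2) + E = 2*E**2 + E = E + 2*E**2)
S(Z, w) = -3*w (S(Z, w) = -4*w + w = -3*w)
(R(13) + (18 + S(9, 3 - 1*5))/(-70 - 21))**2 = (13*(1 + 2*13) + (18 - 3*(3 - 1*5))/(-70 - 21))**2 = (13*(1 + 26) + (18 - 3*(3 - 5))/(-91))**2 = (13*27 + (18 - 3*(-2))*(-1/91))**2 = (351 + (18 + 6)*(-1/91))**2 = (351 + 24*(-1/91))**2 = (351 - 24/91)**2 = (31917/91)**2 = 1018694889/8281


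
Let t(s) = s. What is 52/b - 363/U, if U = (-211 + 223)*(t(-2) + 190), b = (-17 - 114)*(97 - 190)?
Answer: -1435039/9161616 ≈ -0.15664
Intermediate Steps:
b = 12183 (b = -131*(-93) = 12183)
U = 2256 (U = (-211 + 223)*(-2 + 190) = 12*188 = 2256)
52/b - 363/U = 52/12183 - 363/2256 = 52*(1/12183) - 363*1/2256 = 52/12183 - 121/752 = -1435039/9161616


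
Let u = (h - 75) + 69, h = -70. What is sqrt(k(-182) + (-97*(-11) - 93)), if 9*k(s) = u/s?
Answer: 4*sqrt(4537169)/273 ≈ 31.210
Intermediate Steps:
u = -76 (u = (-70 - 75) + 69 = -145 + 69 = -76)
k(s) = -76/(9*s) (k(s) = (-76/s)/9 = -76/(9*s))
sqrt(k(-182) + (-97*(-11) - 93)) = sqrt(-76/9/(-182) + (-97*(-11) - 93)) = sqrt(-76/9*(-1/182) + (1067 - 93)) = sqrt(38/819 + 974) = sqrt(797744/819) = 4*sqrt(4537169)/273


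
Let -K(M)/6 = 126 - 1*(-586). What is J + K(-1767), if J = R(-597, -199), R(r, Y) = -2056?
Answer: -6328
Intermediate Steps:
K(M) = -4272 (K(M) = -6*(126 - 1*(-586)) = -6*(126 + 586) = -6*712 = -4272)
J = -2056
J + K(-1767) = -2056 - 4272 = -6328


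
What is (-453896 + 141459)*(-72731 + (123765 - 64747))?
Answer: 4284448581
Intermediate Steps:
(-453896 + 141459)*(-72731 + (123765 - 64747)) = -312437*(-72731 + 59018) = -312437*(-13713) = 4284448581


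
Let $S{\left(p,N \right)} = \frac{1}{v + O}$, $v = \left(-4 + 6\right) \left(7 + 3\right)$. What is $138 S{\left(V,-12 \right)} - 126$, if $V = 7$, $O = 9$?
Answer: $- \frac{3516}{29} \approx -121.24$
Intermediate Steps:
$v = 20$ ($v = 2 \cdot 10 = 20$)
$S{\left(p,N \right)} = \frac{1}{29}$ ($S{\left(p,N \right)} = \frac{1}{20 + 9} = \frac{1}{29}$)
$138 S{\left(V,-12 \right)} - 126 = 138 \cdot \frac{1}{29} - 126 = \frac{138}{29} - 126 = - \frac{3516}{29}$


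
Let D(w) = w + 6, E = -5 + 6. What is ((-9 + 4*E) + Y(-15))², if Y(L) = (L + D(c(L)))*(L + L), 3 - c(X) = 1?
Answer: 42025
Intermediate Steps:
c(X) = 2 (c(X) = 3 - 1*1 = 3 - 1 = 2)
E = 1
D(w) = 6 + w
Y(L) = 2*L*(8 + L) (Y(L) = (L + (6 + 2))*(L + L) = (L + 8)*(2*L) = (8 + L)*(2*L) = 2*L*(8 + L))
((-9 + 4*E) + Y(-15))² = ((-9 + 4*1) + 2*(-15)*(8 - 15))² = ((-9 + 4) + 2*(-15)*(-7))² = (-5 + 210)² = 205² = 42025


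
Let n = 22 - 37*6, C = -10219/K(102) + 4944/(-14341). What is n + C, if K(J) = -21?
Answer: 86214655/301161 ≈ 286.27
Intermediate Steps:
C = 146446855/301161 (C = -10219/(-21) + 4944/(-14341) = -10219*(-1/21) + 4944*(-1/14341) = 10219/21 - 4944/14341 = 146446855/301161 ≈ 486.27)
n = -200 (n = 22 - 222 = -200)
n + C = -200 + 146446855/301161 = 86214655/301161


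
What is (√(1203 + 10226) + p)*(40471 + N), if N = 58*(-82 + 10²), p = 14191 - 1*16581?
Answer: -99220850 + 41515*√11429 ≈ -9.4783e+7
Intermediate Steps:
p = -2390 (p = 14191 - 16581 = -2390)
N = 1044 (N = 58*(-82 + 100) = 58*18 = 1044)
(√(1203 + 10226) + p)*(40471 + N) = (√(1203 + 10226) - 2390)*(40471 + 1044) = (√11429 - 2390)*41515 = (-2390 + √11429)*41515 = -99220850 + 41515*√11429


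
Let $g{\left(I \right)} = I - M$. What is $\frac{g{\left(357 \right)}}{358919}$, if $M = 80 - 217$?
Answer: $\frac{494}{358919} \approx 0.0013764$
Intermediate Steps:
$M = -137$
$g{\left(I \right)} = 137 + I$ ($g{\left(I \right)} = I - -137 = I + 137 = 137 + I$)
$\frac{g{\left(357 \right)}}{358919} = \frac{137 + 357}{358919} = 494 \cdot \frac{1}{358919} = \frac{494}{358919}$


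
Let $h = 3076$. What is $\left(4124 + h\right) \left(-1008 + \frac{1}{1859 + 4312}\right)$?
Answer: $- \frac{14928880800}{2057} \approx -7.2576 \cdot 10^{6}$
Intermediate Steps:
$\left(4124 + h\right) \left(-1008 + \frac{1}{1859 + 4312}\right) = \left(4124 + 3076\right) \left(-1008 + \frac{1}{1859 + 4312}\right) = 7200 \left(-1008 + \frac{1}{6171}\right) = 7200 \left(- \frac{6220367}{6171}\right) = - \frac{14928880800}{2057}$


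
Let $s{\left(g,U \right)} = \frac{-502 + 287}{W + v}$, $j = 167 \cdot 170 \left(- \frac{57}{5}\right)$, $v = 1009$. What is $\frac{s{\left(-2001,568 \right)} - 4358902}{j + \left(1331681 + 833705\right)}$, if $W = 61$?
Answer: $- \frac{932805071}{394132360} \approx -2.3667$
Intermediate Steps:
$j = -323646$ ($j = 28390 \left(\left(-57\right) \frac{1}{5}\right) = 28390 \left(- \frac{57}{5}\right) = -323646$)
$s{\left(g,U \right)} = - \frac{43}{214}$ ($s{\left(g,U \right)} = \frac{-502 + 287}{61 + 1009} = - \frac{215}{1070} = \left(-215\right) \frac{1}{1070} = - \frac{43}{214}$)
$\frac{s{\left(-2001,568 \right)} - 4358902}{j + \left(1331681 + 833705\right)} = \frac{- \frac{43}{214} - 4358902}{-323646 + \left(1331681 + 833705\right)} = - \frac{932805071}{214 \left(-323646 + 2165386\right)} = - \frac{932805071}{214 \cdot 1841740} = \left(- \frac{932805071}{214}\right) \frac{1}{1841740} = - \frac{932805071}{394132360}$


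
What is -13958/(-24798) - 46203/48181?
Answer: -236615798/597396219 ≈ -0.39608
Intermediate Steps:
-13958/(-24798) - 46203/48181 = -13958*(-1/24798) - 46203*1/48181 = 6979/12399 - 46203/48181 = -236615798/597396219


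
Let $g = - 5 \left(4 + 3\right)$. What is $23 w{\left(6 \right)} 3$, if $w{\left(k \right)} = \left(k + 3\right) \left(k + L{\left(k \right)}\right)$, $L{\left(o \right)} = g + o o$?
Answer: $4347$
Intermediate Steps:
$g = -35$ ($g = \left(-5\right) 7 = -35$)
$L{\left(o \right)} = -35 + o^{2}$ ($L{\left(o \right)} = -35 + o o = -35 + o^{2}$)
$w{\left(k \right)} = \left(3 + k\right) \left(-35 + k + k^{2}\right)$ ($w{\left(k \right)} = \left(k + 3\right) \left(k + \left(-35 + k^{2}\right)\right) = \left(3 + k\right) \left(-35 + k + k^{2}\right)$)
$23 w{\left(6 \right)} 3 = 23 \left(-105 + 6^{3} - 192 + 4 \cdot 6^{2}\right) 3 = 23 \left(-105 + 216 - 192 + 4 \cdot 36\right) 3 = 23 \left(-105 + 216 - 192 + 144\right) 3 = 23 \cdot 63 \cdot 3 = 1449 \cdot 3 = 4347$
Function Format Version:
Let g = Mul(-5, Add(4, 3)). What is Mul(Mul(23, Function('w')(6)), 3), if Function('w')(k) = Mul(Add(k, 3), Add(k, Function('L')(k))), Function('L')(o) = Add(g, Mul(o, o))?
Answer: 4347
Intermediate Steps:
g = -35 (g = Mul(-5, 7) = -35)
Function('L')(o) = Add(-35, Pow(o, 2)) (Function('L')(o) = Add(-35, Mul(o, o)) = Add(-35, Pow(o, 2)))
Function('w')(k) = Mul(Add(3, k), Add(-35, k, Pow(k, 2))) (Function('w')(k) = Mul(Add(k, 3), Add(k, Add(-35, Pow(k, 2)))) = Mul(Add(3, k), Add(-35, k, Pow(k, 2))))
Mul(Mul(23, Function('w')(6)), 3) = Mul(Mul(23, Add(-105, Pow(6, 3), Mul(-32, 6), Mul(4, Pow(6, 2)))), 3) = Mul(Mul(23, Add(-105, 216, -192, Mul(4, 36))), 3) = Mul(Mul(23, Add(-105, 216, -192, 144)), 3) = Mul(Mul(23, 63), 3) = Mul(1449, 3) = 4347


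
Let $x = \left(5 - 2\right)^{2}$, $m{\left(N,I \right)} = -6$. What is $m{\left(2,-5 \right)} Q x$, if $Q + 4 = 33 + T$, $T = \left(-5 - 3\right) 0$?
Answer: $-1566$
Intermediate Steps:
$T = 0$ ($T = \left(-8\right) 0 = 0$)
$Q = 29$ ($Q = -4 + \left(33 + 0\right) = -4 + 33 = 29$)
$x = 9$ ($x = 3^{2} = 9$)
$m{\left(2,-5 \right)} Q x = \left(-6\right) 29 \cdot 9 = \left(-174\right) 9 = -1566$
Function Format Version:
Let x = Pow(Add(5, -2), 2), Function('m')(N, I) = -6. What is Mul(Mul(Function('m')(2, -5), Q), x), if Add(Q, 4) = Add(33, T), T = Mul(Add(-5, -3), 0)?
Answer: -1566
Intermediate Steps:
T = 0 (T = Mul(-8, 0) = 0)
Q = 29 (Q = Add(-4, Add(33, 0)) = Add(-4, 33) = 29)
x = 9 (x = Pow(3, 2) = 9)
Mul(Mul(Function('m')(2, -5), Q), x) = Mul(Mul(-6, 29), 9) = Mul(-174, 9) = -1566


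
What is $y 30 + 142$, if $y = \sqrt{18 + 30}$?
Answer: $142 + 120 \sqrt{3} \approx 349.85$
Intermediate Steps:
$y = 4 \sqrt{3}$ ($y = \sqrt{48} = 4 \sqrt{3} \approx 6.9282$)
$y 30 + 142 = 4 \sqrt{3} \cdot 30 + 142 = 120 \sqrt{3} + 142 = 142 + 120 \sqrt{3}$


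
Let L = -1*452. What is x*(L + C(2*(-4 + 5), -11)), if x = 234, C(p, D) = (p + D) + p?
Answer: -107406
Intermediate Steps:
L = -452
C(p, D) = D + 2*p (C(p, D) = (D + p) + p = D + 2*p)
x*(L + C(2*(-4 + 5), -11)) = 234*(-452 + (-11 + 2*(2*(-4 + 5)))) = 234*(-452 + (-11 + 2*(2*1))) = 234*(-452 + (-11 + 2*2)) = 234*(-452 + (-11 + 4)) = 234*(-452 - 7) = 234*(-459) = -107406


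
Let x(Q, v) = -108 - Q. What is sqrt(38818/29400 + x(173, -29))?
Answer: I*sqrt(12333873)/210 ≈ 16.724*I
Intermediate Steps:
sqrt(38818/29400 + x(173, -29)) = sqrt(38818/29400 + (-108 - 1*173)) = sqrt(38818*(1/29400) + (-108 - 173)) = sqrt(19409/14700 - 281) = sqrt(-4111291/14700) = I*sqrt(12333873)/210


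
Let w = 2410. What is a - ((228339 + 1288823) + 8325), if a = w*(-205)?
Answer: -2019537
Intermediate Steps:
a = -494050 (a = 2410*(-205) = -494050)
a - ((228339 + 1288823) + 8325) = -494050 - ((228339 + 1288823) + 8325) = -494050 - (1517162 + 8325) = -494050 - 1*1525487 = -494050 - 1525487 = -2019537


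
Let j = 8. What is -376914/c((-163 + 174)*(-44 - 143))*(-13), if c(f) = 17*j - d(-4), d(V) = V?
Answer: 2449941/70 ≈ 34999.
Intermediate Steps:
c(f) = 140 (c(f) = 17*8 - 1*(-4) = 136 + 4 = 140)
-376914/c((-163 + 174)*(-44 - 143))*(-13) = -376914/140*(-13) = -376914*1/140*(-13) = -188457/70*(-13) = 2449941/70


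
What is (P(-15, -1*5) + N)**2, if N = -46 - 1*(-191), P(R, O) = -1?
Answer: 20736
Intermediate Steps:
N = 145 (N = -46 + 191 = 145)
(P(-15, -1*5) + N)**2 = (-1 + 145)**2 = 144**2 = 20736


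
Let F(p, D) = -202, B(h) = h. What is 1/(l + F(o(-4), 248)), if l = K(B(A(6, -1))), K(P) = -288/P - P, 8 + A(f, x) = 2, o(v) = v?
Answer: -1/148 ≈ -0.0067568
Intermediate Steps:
A(f, x) = -6 (A(f, x) = -8 + 2 = -6)
K(P) = -P - 288/P
l = 54 (l = -1*(-6) - 288/(-6) = 6 - 288*(-⅙) = 6 + 48 = 54)
1/(l + F(o(-4), 248)) = 1/(54 - 202) = 1/(-148) = -1/148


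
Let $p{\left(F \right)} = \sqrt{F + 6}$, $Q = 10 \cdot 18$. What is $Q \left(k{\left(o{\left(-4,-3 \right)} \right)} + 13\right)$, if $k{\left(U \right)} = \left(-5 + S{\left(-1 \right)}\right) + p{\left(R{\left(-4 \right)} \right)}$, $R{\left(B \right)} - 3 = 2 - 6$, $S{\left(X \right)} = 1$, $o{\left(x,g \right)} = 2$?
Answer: $1620 + 180 \sqrt{5} \approx 2022.5$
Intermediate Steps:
$Q = 180$
$R{\left(B \right)} = -1$ ($R{\left(B \right)} = 3 + \left(2 - 6\right) = 3 - 4 = -1$)
$p{\left(F \right)} = \sqrt{6 + F}$
$k{\left(U \right)} = -4 + \sqrt{5}$ ($k{\left(U \right)} = \left(-5 + 1\right) + \sqrt{6 - 1} = -4 + \sqrt{5}$)
$Q \left(k{\left(o{\left(-4,-3 \right)} \right)} + 13\right) = 180 \left(\left(-4 + \sqrt{5}\right) + 13\right) = 180 \left(9 + \sqrt{5}\right) = 1620 + 180 \sqrt{5}$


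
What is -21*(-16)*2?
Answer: 672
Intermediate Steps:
-21*(-16)*2 = 336*2 = 672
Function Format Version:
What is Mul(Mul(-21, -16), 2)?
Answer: 672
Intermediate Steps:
Mul(Mul(-21, -16), 2) = Mul(336, 2) = 672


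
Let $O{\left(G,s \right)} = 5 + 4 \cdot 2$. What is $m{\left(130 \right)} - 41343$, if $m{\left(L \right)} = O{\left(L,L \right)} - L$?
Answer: $-41460$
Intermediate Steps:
$O{\left(G,s \right)} = 13$ ($O{\left(G,s \right)} = 5 + 8 = 13$)
$m{\left(L \right)} = 13 - L$
$m{\left(130 \right)} - 41343 = \left(13 - 130\right) - 41343 = -117 - 41343 = -41460$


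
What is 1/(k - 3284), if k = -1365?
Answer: -1/4649 ≈ -0.00021510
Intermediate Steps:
1/(k - 3284) = 1/(-1365 - 3284) = 1/(-4649) = -1/4649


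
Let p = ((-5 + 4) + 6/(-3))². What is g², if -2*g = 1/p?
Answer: 1/324 ≈ 0.0030864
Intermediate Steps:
p = 9 (p = (-1 + 6*(-⅓))² = (-1 - 2)² = (-3)² = 9)
g = -1/18 (g = -½/9 = -½*⅑ = -1/18 ≈ -0.055556)
g² = (-1/18)² = 1/324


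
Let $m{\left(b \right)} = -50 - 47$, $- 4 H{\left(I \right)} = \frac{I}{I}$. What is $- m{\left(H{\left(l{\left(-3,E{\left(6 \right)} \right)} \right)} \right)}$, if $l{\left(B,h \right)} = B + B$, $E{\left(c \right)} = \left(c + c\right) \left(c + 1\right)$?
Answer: $97$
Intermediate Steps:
$E{\left(c \right)} = 2 c \left(1 + c\right)$
$l{\left(B,h \right)} = 2 B$
$H{\left(I \right)} = - \frac{1}{4}$ ($H{\left(I \right)} = - \frac{I \frac{1}{I}}{4} = \left(- \frac{1}{4}\right) 1 = - \frac{1}{4}$)
$m{\left(b \right)} = -97$
$- m{\left(H{\left(l{\left(-3,E{\left(6 \right)} \right)} \right)} \right)} = \left(-1\right) \left(-97\right) = 97$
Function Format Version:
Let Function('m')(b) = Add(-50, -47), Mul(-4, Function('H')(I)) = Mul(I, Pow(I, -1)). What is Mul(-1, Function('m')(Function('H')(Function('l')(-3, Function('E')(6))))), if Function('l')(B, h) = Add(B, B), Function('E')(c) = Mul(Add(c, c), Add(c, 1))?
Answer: 97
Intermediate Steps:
Function('E')(c) = Mul(2, c, Add(1, c)) (Function('E')(c) = Mul(Mul(2, c), Add(1, c)) = Mul(2, c, Add(1, c)))
Function('l')(B, h) = Mul(2, B)
Function('H')(I) = Rational(-1, 4) (Function('H')(I) = Mul(Rational(-1, 4), Mul(I, Pow(I, -1))) = Mul(Rational(-1, 4), 1) = Rational(-1, 4))
Function('m')(b) = -97
Mul(-1, Function('m')(Function('H')(Function('l')(-3, Function('E')(6))))) = Mul(-1, -97) = 97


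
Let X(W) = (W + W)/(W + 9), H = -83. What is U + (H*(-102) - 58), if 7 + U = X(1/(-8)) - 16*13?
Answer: 581701/71 ≈ 8193.0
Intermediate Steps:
X(W) = 2*W/(9 + W) (X(W) = (2*W)/(9 + W) = 2*W/(9 + W))
U = -15267/71 (U = -7 + (2/(-8*(9 + 1/(-8))) - 16*13) = -7 + (2*(-1/8)/(9 - 1/8) - 208) = -7 + (2*(-1/8)/(71/8) - 208) = -7 + (2*(-1/8)*(8/71) - 208) = -7 + (-2/71 - 208) = -7 - 14770/71 = -15267/71 ≈ -215.03)
U + (H*(-102) - 58) = -15267/71 + (-83*(-102) - 58) = -15267/71 + (8466 - 58) = -15267/71 + 8408 = 581701/71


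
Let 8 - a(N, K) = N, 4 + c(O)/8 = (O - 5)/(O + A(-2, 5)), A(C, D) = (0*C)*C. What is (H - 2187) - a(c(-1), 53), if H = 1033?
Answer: -1146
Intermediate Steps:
A(C, D) = 0 (A(C, D) = 0*C = 0)
c(O) = -32 + 8*(-5 + O)/O (c(O) = -32 + 8*((O - 5)/(O + 0)) = -32 + 8*((-5 + O)/O) = -32 + 8*(-5 + O)/O)
a(N, K) = 8 - N
(H - 2187) - a(c(-1), 53) = (1033 - 2187) - (8 - (-24 - 40/(-1))) = -1154 - (8 - (-24 - 40*(-1))) = -1154 - (8 - (-24 + 40)) = -1154 - (8 - 1*16) = -1154 - (8 - 16) = -1154 - 1*(-8) = -1154 + 8 = -1146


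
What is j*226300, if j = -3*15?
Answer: -10183500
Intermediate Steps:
j = -45
j*226300 = -45*226300 = -10183500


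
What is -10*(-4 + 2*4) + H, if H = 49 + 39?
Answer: 48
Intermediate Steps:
H = 88
-10*(-4 + 2*4) + H = -10*(-4 + 2*4) + 88 = -10*(-4 + 8) + 88 = -10*4 + 88 = -40 + 88 = 48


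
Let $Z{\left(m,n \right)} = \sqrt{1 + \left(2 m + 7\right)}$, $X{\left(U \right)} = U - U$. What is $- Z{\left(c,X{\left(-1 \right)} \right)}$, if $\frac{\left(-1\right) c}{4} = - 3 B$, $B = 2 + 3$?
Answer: $- 8 \sqrt{2} \approx -11.314$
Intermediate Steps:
$B = 5$
$X{\left(U \right)} = 0$
$c = 60$ ($c = - 4 \left(\left(-3\right) 5\right) = \left(-4\right) \left(-15\right) = 60$)
$Z{\left(m,n \right)} = \sqrt{8 + 2 m}$ ($Z{\left(m,n \right)} = \sqrt{1 + \left(7 + 2 m\right)} = \sqrt{8 + 2 m}$)
$- Z{\left(c,X{\left(-1 \right)} \right)} = - \sqrt{8 + 2 \cdot 60} = - \sqrt{8 + 120} = - \sqrt{128} = - 8 \sqrt{2}$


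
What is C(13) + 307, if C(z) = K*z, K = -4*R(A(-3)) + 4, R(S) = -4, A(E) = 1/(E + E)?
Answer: 567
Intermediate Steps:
A(E) = 1/(2*E)
K = 20 (K = -4*(-4) + 4 = 16 + 4 = 20)
C(z) = 20*z
C(13) + 307 = 20*13 + 307 = 260 + 307 = 567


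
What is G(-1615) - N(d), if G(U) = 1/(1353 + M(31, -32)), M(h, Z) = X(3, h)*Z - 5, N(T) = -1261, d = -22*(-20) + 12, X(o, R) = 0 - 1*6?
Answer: 1941941/1540 ≈ 1261.0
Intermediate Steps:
X(o, R) = -6 (X(o, R) = 0 - 6 = -6)
d = 452 (d = 440 + 12 = 452)
M(h, Z) = -5 - 6*Z (M(h, Z) = -6*Z - 5 = -5 - 6*Z)
G(U) = 1/1540 (G(U) = 1/(1353 + (-5 - 6*(-32))) = 1/(1353 + (-5 + 192)) = 1/(1353 + 187) = 1/1540)
G(-1615) - N(d) = 1/1540 - 1*(-1261) = 1/1540 + 1261 = 1941941/1540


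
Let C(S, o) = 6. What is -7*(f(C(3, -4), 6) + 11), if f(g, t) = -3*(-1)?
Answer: -98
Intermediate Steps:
f(g, t) = 3
-7*(f(C(3, -4), 6) + 11) = -7*(3 + 11) = -7*14 = -98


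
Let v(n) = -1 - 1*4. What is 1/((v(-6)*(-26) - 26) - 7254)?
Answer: -1/7150 ≈ -0.00013986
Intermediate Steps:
v(n) = -5 (v(n) = -1 - 4 = -5)
1/((v(-6)*(-26) - 26) - 7254) = 1/((-5*(-26) - 26) - 7254) = 1/((130 - 26) - 7254) = 1/(104 - 7254) = 1/(-7150) = -1/7150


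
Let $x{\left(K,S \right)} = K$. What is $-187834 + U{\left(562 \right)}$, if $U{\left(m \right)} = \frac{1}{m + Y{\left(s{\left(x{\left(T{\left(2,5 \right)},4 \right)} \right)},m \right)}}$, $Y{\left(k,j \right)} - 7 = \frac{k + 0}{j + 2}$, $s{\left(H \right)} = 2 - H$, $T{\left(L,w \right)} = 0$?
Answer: $- \frac{30139655524}{160459} \approx -1.8783 \cdot 10^{5}$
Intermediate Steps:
$Y{\left(k,j \right)} = 7 + \frac{k}{2 + j}$ ($Y{\left(k,j \right)} = 7 + \frac{k + 0}{j + 2} = 7 + \frac{k}{2 + j}$)
$U{\left(m \right)} = \frac{1}{m + \frac{16 + 7 m}{2 + m}}$ ($U{\left(m \right)} = \frac{1}{m + \frac{14 + \left(2 - 0\right) + 7 m}{2 + m}} = \frac{1}{m + \frac{14 + \left(2 + 0\right) + 7 m}{2 + m}} = \frac{1}{m + \frac{14 + 2 + 7 m}{2 + m}} = \frac{1}{m + \frac{16 + 7 m}{2 + m}}$)
$-187834 + U{\left(562 \right)} = -187834 + \frac{2 + 562}{16 + 562^{2} + 9 \cdot 562} = -187834 + \frac{1}{16 + 315844 + 5058} \cdot 564 = -187834 + \frac{1}{320918} \cdot 564 = -187834 + \frac{282}{160459} = - \frac{30139655524}{160459}$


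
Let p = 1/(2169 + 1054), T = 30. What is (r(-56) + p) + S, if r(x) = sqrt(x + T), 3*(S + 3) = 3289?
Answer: 10571443/9669 + I*sqrt(26) ≈ 1093.3 + 5.099*I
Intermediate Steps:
S = 3280/3 (S = -3 + (1/3)*3289 = -3 + 3289/3 = 3280/3 ≈ 1093.3)
p = 1/3223 ≈ 0.00031027
r(x) = sqrt(30 + x) (r(x) = sqrt(x + 30) = sqrt(30 + x))
(r(-56) + p) + S = (sqrt(30 - 56) + 1/3223) + 3280/3 = (sqrt(-26) + 1/3223) + 3280/3 = (I*sqrt(26) + 1/3223) + 3280/3 = (1/3223 + I*sqrt(26)) + 3280/3 = 10571443/9669 + I*sqrt(26)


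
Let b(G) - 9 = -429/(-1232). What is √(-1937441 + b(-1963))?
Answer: I*√1518946415/28 ≈ 1391.9*I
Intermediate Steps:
b(G) = 1047/112 (b(G) = 9 - 429/(-1232) = 9 - 429*(-1/1232) = 9 + 39/112 = 1047/112)
√(-1937441 + b(-1963)) = √(-1937441 + 1047/112) = √(-216992345/112) = I*√1518946415/28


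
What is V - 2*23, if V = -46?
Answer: -92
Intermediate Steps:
V - 2*23 = -46 - 2*23 = -46 - 46 = -92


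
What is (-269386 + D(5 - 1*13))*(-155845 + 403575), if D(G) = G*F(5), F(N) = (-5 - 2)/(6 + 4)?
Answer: -66733606492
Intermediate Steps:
F(N) = -7/10
D(G) = -7*G/10 (D(G) = G*(-7/10) = -7*G/10)
(-269386 + D(5 - 1*13))*(-155845 + 403575) = (-269386 - 7*(5 - 1*13)/10)*(-155845 + 403575) = (-269386 - 7*(5 - 13)/10)*247730 = (-269386 - 7/10*(-8))*247730 = (-269386 + 28/5)*247730 = -1346902/5*247730 = -66733606492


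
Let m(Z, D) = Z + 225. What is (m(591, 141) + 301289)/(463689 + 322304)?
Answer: 302105/785993 ≈ 0.38436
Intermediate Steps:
m(Z, D) = 225 + Z
(m(591, 141) + 301289)/(463689 + 322304) = ((225 + 591) + 301289)/(463689 + 322304) = (816 + 301289)/785993 = 302105*(1/785993) = 302105/785993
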